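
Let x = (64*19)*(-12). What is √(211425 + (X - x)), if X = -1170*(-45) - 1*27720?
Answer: 3*√27883 ≈ 500.95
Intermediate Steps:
x = -14592 (x = 1216*(-12) = -14592)
X = 24930 (X = 52650 - 27720 = 24930)
√(211425 + (X - x)) = √(211425 + (24930 - 1*(-14592))) = √(211425 + (24930 + 14592)) = √(211425 + 39522) = √250947 = 3*√27883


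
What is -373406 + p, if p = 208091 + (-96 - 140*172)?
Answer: -189491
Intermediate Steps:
p = 183915 (p = 208091 + (-96 - 24080) = 208091 - 24176 = 183915)
-373406 + p = -373406 + 183915 = -189491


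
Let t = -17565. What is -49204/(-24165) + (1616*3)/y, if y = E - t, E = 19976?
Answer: 1964319284/907178265 ≈ 2.1653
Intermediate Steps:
y = 37541 (y = 19976 - 1*(-17565) = 19976 + 17565 = 37541)
-49204/(-24165) + (1616*3)/y = -49204/(-24165) + (1616*3)/37541 = -49204*(-1/24165) + 4848*(1/37541) = 49204/24165 + 4848/37541 = 1964319284/907178265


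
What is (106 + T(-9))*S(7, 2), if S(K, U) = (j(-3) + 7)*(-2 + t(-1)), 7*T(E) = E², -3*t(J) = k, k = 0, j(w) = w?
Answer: -6584/7 ≈ -940.57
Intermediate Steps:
t(J) = 0 (t(J) = -⅓*0 = 0)
T(E) = E²/7
S(K, U) = -8 (S(K, U) = (-3 + 7)*(-2 + 0) = 4*(-2) = -8)
(106 + T(-9))*S(7, 2) = (106 + (⅐)*(-9)²)*(-8) = (106 + (⅐)*81)*(-8) = (106 + 81/7)*(-8) = (823/7)*(-8) = -6584/7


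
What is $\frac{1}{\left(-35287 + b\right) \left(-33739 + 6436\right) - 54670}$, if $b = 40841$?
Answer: $- \frac{1}{151695532} \approx -6.5922 \cdot 10^{-9}$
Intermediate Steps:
$\frac{1}{\left(-35287 + b\right) \left(-33739 + 6436\right) - 54670} = \frac{1}{\left(-35287 + 40841\right) \left(-33739 + 6436\right) - 54670} = \frac{1}{5554 \left(-27303\right) - 54670} = \frac{1}{-151640862 - 54670} = \frac{1}{-151695532} = - \frac{1}{151695532}$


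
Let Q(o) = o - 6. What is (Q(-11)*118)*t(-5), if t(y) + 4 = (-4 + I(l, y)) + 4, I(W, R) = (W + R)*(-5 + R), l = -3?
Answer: -152456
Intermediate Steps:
I(W, R) = (-5 + R)*(R + W) (I(W, R) = (R + W)*(-5 + R) = (-5 + R)*(R + W))
Q(o) = -6 + o
t(y) = 11 + y² - 8*y (t(y) = -4 + ((-4 + (y² - 5*y - 5*(-3) + y*(-3))) + 4) = -4 + ((-4 + (y² - 5*y + 15 - 3*y)) + 4) = -4 + ((-4 + (15 + y² - 8*y)) + 4) = -4 + ((11 + y² - 8*y) + 4) = -4 + (15 + y² - 8*y) = 11 + y² - 8*y)
(Q(-11)*118)*t(-5) = ((-6 - 11)*118)*(11 + (-5)² - 8*(-5)) = (-17*118)*(11 + 25 + 40) = -2006*76 = -152456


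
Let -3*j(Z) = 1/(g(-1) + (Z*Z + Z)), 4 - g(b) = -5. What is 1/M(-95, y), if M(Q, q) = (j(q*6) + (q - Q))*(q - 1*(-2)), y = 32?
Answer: 111195/480139976 ≈ 0.00023159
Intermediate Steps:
g(b) = 9 (g(b) = 4 - 1*(-5) = 4 + 5 = 9)
j(Z) = -1/(3*(9 + Z + Z²)) (j(Z) = -1/(3*(9 + (Z*Z + Z))) = -1/(3*(9 + (Z² + Z))) = -1/(3*(9 + (Z + Z²))) = -1/(3*(9 + Z + Z²)))
M(Q, q) = (2 + q)*(q - Q - 1/(27 + 18*q + 108*q²)) (M(Q, q) = (-1/(27 + 3*(q*6) + 3*(q*6)²) + (q - Q))*(q - 1*(-2)) = (-1/(27 + 3*(6*q) + 3*(6*q)²) + (q - Q))*(q + 2) = (-1/(27 + 18*q + 3*(36*q²)) + (q - Q))*(2 + q) = (-1/(27 + 18*q + 108*q²) + (q - Q))*(2 + q) = (q - Q - 1/(27 + 18*q + 108*q²))*(2 + q) = (2 + q)*(q - Q - 1/(27 + 18*q + 108*q²)))
1/M(-95, y) = 1/((-2 - 1*32 + 9*(3 + 2*32 + 12*32²)*(32² - 2*(-95) + 2*32 - 1*(-95)*32))/(9*(3 + 2*32 + 12*32²))) = 1/((-2 - 32 + 9*(3 + 64 + 12*1024)*(1024 + 190 + 64 + 3040))/(9*(3 + 64 + 12*1024))) = 1/((-2 - 32 + 9*(3 + 64 + 12288)*4318)/(9*(3 + 64 + 12288))) = 1/((⅑)*(-2 - 32 + 9*12355*4318)/12355) = 1/((⅑)*(1/12355)*(-2 - 32 + 480140010)) = 1/((⅑)*(1/12355)*480139976) = 1/(480139976/111195) = 111195/480139976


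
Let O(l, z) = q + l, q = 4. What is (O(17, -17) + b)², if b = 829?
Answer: 722500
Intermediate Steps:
O(l, z) = 4 + l
(O(17, -17) + b)² = ((4 + 17) + 829)² = (21 + 829)² = 850² = 722500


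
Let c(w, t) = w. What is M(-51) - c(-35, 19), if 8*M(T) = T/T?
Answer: 281/8 ≈ 35.125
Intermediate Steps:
M(T) = ⅛ (M(T) = (T/T)/8 = (⅛)*1 = ⅛)
M(-51) - c(-35, 19) = ⅛ - 1*(-35) = ⅛ + 35 = 281/8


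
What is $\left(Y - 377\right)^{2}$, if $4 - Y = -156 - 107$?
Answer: $12100$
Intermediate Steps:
$Y = 267$ ($Y = 4 - \left(-156 - 107\right) = 4 - -263 = 4 + 263 = 267$)
$\left(Y - 377\right)^{2} = \left(267 - 377\right)^{2} = \left(-110\right)^{2} = 12100$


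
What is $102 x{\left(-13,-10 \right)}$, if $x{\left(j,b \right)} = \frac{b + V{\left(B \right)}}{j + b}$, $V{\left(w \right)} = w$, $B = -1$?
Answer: $\frac{1122}{23} \approx 48.783$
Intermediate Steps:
$x{\left(j,b \right)} = \frac{-1 + b}{b + j}$ ($x{\left(j,b \right)} = \frac{b - 1}{j + b} = \frac{-1 + b}{b + j}$)
$102 x{\left(-13,-10 \right)} = 102 \frac{-1 - 10}{-10 - 13} = 102 \frac{1}{-23} \left(-11\right) = 102 \left(\left(- \frac{1}{23}\right) \left(-11\right)\right) = 102 \cdot \frac{11}{23} = \frac{1122}{23}$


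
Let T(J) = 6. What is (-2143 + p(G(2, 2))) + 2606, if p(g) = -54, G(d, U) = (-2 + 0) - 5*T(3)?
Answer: 409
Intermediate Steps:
G(d, U) = -32 (G(d, U) = (-2 + 0) - 5*6 = -2 - 30 = -32)
(-2143 + p(G(2, 2))) + 2606 = (-2143 - 54) + 2606 = -2197 + 2606 = 409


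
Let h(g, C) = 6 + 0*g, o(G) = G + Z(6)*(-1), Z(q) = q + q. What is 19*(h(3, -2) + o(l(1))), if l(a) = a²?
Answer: -95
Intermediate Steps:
Z(q) = 2*q
o(G) = -12 + G (o(G) = G + (2*6)*(-1) = G + 12*(-1) = G - 12 = -12 + G)
h(g, C) = 6 (h(g, C) = 6 + 0 = 6)
19*(h(3, -2) + o(l(1))) = 19*(6 + (-12 + 1²)) = 19*(6 + (-12 + 1)) = 19*(6 - 11) = 19*(-5) = -95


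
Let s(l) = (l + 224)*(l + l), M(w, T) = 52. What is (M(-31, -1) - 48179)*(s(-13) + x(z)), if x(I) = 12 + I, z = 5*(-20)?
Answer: 268259898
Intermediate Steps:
z = -100
s(l) = 2*l*(224 + l) (s(l) = (224 + l)*(2*l) = 2*l*(224 + l))
(M(-31, -1) - 48179)*(s(-13) + x(z)) = (52 - 48179)*(2*(-13)*(224 - 13) + (12 - 100)) = -48127*(2*(-13)*211 - 88) = -48127*(-5486 - 88) = -48127*(-5574) = 268259898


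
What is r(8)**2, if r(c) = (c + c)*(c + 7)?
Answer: 57600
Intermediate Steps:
r(c) = 2*c*(7 + c) (r(c) = (2*c)*(7 + c) = 2*c*(7 + c))
r(8)**2 = (2*8*(7 + 8))**2 = (2*8*15)**2 = 240**2 = 57600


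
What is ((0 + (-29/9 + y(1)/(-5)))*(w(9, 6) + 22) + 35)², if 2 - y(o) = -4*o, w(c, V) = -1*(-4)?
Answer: 12952801/2025 ≈ 6396.4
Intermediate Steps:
w(c, V) = 4
y(o) = 2 + 4*o (y(o) = 2 - (-4)*o = 2 + 4*o)
((0 + (-29/9 + y(1)/(-5)))*(w(9, 6) + 22) + 35)² = ((0 + (-29/9 + (2 + 4*1)/(-5)))*(4 + 22) + 35)² = ((0 + (-29*⅑ + (2 + 4)*(-⅕)))*26 + 35)² = ((0 + (-29/9 + 6*(-⅕)))*26 + 35)² = ((0 + (-29/9 - 6/5))*26 + 35)² = ((0 - 199/45)*26 + 35)² = (-199/45*26 + 35)² = (-5174/45 + 35)² = (-3599/45)² = 12952801/2025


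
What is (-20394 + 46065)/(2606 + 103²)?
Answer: 8557/4405 ≈ 1.9426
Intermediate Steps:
(-20394 + 46065)/(2606 + 103²) = 25671/(2606 + 10609) = 25671/13215 = 25671*(1/13215) = 8557/4405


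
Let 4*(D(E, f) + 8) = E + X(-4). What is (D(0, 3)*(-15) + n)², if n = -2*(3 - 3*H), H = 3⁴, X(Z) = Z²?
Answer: 291600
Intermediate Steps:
D(E, f) = -4 + E/4 (D(E, f) = -8 + (E + (-4)²)/4 = -8 + (E + 16)/4 = -8 + (16 + E)/4 = -8 + (4 + E/4) = -4 + E/4)
H = 81
n = 480 (n = -2*(3 - 3*81) = -2*(3 - 243) = -2*(-240) = 480)
(D(0, 3)*(-15) + n)² = ((-4 + (¼)*0)*(-15) + 480)² = ((-4 + 0)*(-15) + 480)² = (-4*(-15) + 480)² = (60 + 480)² = 540² = 291600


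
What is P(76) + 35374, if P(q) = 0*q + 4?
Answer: 35378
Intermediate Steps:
P(q) = 4 (P(q) = 0 + 4 = 4)
P(76) + 35374 = 4 + 35374 = 35378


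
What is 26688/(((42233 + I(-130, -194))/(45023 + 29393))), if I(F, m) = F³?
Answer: -1986014208/2154767 ≈ -921.68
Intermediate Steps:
26688/(((42233 + I(-130, -194))/(45023 + 29393))) = 26688/(((42233 + (-130)³)/(45023 + 29393))) = 26688/(((42233 - 2197000)/74416)) = 26688/((-2154767*1/74416)) = 26688/(-2154767/74416) = 26688*(-74416/2154767) = -1986014208/2154767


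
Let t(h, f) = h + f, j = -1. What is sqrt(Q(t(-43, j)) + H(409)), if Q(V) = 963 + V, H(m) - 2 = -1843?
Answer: I*sqrt(922) ≈ 30.364*I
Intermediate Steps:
H(m) = -1841 (H(m) = 2 - 1843 = -1841)
t(h, f) = f + h
sqrt(Q(t(-43, j)) + H(409)) = sqrt((963 + (-1 - 43)) - 1841) = sqrt((963 - 44) - 1841) = sqrt(919 - 1841) = sqrt(-922) = I*sqrt(922)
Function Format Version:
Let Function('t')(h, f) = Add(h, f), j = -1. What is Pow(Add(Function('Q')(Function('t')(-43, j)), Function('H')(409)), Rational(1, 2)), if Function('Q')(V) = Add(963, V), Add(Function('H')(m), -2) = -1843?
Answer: Mul(I, Pow(922, Rational(1, 2))) ≈ Mul(30.364, I)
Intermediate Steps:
Function('H')(m) = -1841 (Function('H')(m) = Add(2, -1843) = -1841)
Function('t')(h, f) = Add(f, h)
Pow(Add(Function('Q')(Function('t')(-43, j)), Function('H')(409)), Rational(1, 2)) = Pow(Add(Add(963, Add(-1, -43)), -1841), Rational(1, 2)) = Pow(Add(Add(963, -44), -1841), Rational(1, 2)) = Pow(Add(919, -1841), Rational(1, 2)) = Pow(-922, Rational(1, 2)) = Mul(I, Pow(922, Rational(1, 2)))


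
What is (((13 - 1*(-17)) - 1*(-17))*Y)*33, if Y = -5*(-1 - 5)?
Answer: 46530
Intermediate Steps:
Y = 30 (Y = -5*(-6) = 30)
(((13 - 1*(-17)) - 1*(-17))*Y)*33 = (((13 - 1*(-17)) - 1*(-17))*30)*33 = (((13 + 17) + 17)*30)*33 = ((30 + 17)*30)*33 = (47*30)*33 = 1410*33 = 46530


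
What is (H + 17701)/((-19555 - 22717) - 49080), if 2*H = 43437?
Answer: -78839/182704 ≈ -0.43151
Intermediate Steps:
H = 43437/2 (H = (1/2)*43437 = 43437/2 ≈ 21719.)
(H + 17701)/((-19555 - 22717) - 49080) = (43437/2 + 17701)/((-19555 - 22717) - 49080) = 78839/(2*(-42272 - 49080)) = (78839/2)/(-91352) = (78839/2)*(-1/91352) = -78839/182704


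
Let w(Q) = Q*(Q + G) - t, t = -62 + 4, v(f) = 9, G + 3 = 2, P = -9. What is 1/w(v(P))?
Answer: 1/130 ≈ 0.0076923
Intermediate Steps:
G = -1 (G = -3 + 2 = -1)
t = -58
w(Q) = 58 + Q*(-1 + Q) (w(Q) = Q*(Q - 1) - 1*(-58) = Q*(-1 + Q) + 58 = 58 + Q*(-1 + Q))
1/w(v(P)) = 1/(58 + 9² - 1*9) = 1/(58 + 81 - 9) = 1/130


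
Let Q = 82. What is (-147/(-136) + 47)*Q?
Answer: 268099/68 ≈ 3942.6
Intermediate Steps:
(-147/(-136) + 47)*Q = (-147/(-136) + 47)*82 = (-147*(-1/136) + 47)*82 = (147/136 + 47)*82 = (6539/136)*82 = 268099/68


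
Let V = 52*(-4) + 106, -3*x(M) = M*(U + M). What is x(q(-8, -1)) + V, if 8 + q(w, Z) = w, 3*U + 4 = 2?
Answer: -1718/9 ≈ -190.89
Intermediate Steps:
U = -⅔ (U = -4/3 + (⅓)*2 = -4/3 + ⅔ = -⅔ ≈ -0.66667)
q(w, Z) = -8 + w
x(M) = -M*(-⅔ + M)/3
V = -102 (V = -208 + 106 = -102)
x(q(-8, -1)) + V = (-8 - 8)*(2 - 3*(-8 - 8))/9 - 102 = (⅑)*(-16)*(2 - 3*(-16)) - 102 = (⅑)*(-16)*(2 + 48) - 102 = (⅑)*(-16)*50 - 102 = -800/9 - 102 = -1718/9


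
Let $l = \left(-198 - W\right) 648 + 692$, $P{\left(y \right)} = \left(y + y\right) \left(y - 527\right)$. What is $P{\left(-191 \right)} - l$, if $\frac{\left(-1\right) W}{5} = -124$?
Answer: $803648$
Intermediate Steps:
$W = 620$ ($W = \left(-5\right) \left(-124\right) = 620$)
$P{\left(y \right)} = 2 y \left(-527 + y\right)$
$l = -529372$ ($l = \left(-198 - 620\right) 648 + 692 = \left(-818\right) 648 + 692 = -530064 + 692 = -529372$)
$P{\left(-191 \right)} - l = 2 \left(-191\right) \left(-527 - 191\right) - -529372 = 2 \left(-191\right) \left(-718\right) + 529372 = 274276 + 529372 = 803648$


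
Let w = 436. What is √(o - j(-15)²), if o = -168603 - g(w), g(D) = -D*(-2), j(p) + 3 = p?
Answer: I*√169799 ≈ 412.07*I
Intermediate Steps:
j(p) = -3 + p
g(D) = 2*D
o = -169475 (o = -168603 - 2*436 = -168603 - 1*872 = -168603 - 872 = -169475)
√(o - j(-15)²) = √(-169475 - (-3 - 15)²) = √(-169475 - 1*(-18)²) = √(-169475 - 1*324) = √(-169475 - 324) = √(-169799) = I*√169799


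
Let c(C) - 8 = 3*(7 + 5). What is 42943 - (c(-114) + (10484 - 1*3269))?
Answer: 35684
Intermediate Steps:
c(C) = 44 (c(C) = 8 + 3*(7 + 5) = 8 + 3*12 = 8 + 36 = 44)
42943 - (c(-114) + (10484 - 1*3269)) = 42943 - (44 + (10484 - 1*3269)) = 42943 - (44 + (10484 - 3269)) = 42943 - (44 + 7215) = 42943 - 1*7259 = 42943 - 7259 = 35684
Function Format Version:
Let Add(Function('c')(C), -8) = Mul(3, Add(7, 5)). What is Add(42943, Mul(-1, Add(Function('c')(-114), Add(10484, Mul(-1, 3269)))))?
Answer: 35684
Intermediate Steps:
Function('c')(C) = 44 (Function('c')(C) = Add(8, Mul(3, Add(7, 5))) = Add(8, Mul(3, 12)) = Add(8, 36) = 44)
Add(42943, Mul(-1, Add(Function('c')(-114), Add(10484, Mul(-1, 3269))))) = Add(42943, Mul(-1, Add(44, Add(10484, Mul(-1, 3269))))) = Add(42943, Mul(-1, Add(44, Add(10484, -3269)))) = Add(42943, Mul(-1, Add(44, 7215))) = Add(42943, Mul(-1, 7259)) = Add(42943, -7259) = 35684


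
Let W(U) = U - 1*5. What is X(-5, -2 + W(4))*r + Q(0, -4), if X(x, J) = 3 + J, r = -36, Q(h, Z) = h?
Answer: 0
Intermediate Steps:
W(U) = -5 + U (W(U) = U - 5 = -5 + U)
X(-5, -2 + W(4))*r + Q(0, -4) = (3 + (-2 + (-5 + 4)))*(-36) + 0 = (3 + (-2 - 1))*(-36) + 0 = (3 - 3)*(-36) + 0 = 0*(-36) + 0 = 0 + 0 = 0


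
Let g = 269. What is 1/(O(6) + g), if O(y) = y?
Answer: 1/275 ≈ 0.0036364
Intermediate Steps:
1/(O(6) + g) = 1/(6 + 269) = 1/275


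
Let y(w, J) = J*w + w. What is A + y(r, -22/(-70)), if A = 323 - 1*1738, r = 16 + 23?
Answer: -47731/35 ≈ -1363.7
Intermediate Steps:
r = 39
y(w, J) = w + J*w
A = -1415 (A = 323 - 1738 = -1415)
A + y(r, -22/(-70)) = -1415 + 39*(1 - 22/(-70)) = -1415 + 39*(1 - 22*(-1/70)) = -1415 + 39*(1 + 11/35) = -1415 + 39*(46/35) = -1415 + 1794/35 = -47731/35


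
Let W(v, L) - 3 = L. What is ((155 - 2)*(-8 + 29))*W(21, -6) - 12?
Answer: -9651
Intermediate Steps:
W(v, L) = 3 + L
((155 - 2)*(-8 + 29))*W(21, -6) - 12 = ((155 - 2)*(-8 + 29))*(3 - 6) - 12 = (153*21)*(-3) - 12 = 3213*(-3) - 12 = -9639 - 12 = -9651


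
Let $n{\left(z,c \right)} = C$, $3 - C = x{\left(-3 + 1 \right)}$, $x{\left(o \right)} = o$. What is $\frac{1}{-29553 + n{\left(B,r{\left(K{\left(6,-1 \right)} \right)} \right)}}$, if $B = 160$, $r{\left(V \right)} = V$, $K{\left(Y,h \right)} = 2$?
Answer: $- \frac{1}{29548} \approx -3.3843 \cdot 10^{-5}$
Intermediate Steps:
$C = 5$ ($C = 3 - \left(-3 + 1\right) = 3 - -2 = 3 + 2 = 5$)
$n{\left(z,c \right)} = 5$
$\frac{1}{-29553 + n{\left(B,r{\left(K{\left(6,-1 \right)} \right)} \right)}} = \frac{1}{-29553 + 5} = \frac{1}{-29548} = - \frac{1}{29548}$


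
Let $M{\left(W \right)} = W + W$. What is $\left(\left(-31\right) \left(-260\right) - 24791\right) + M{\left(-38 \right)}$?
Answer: $-16807$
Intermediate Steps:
$M{\left(W \right)} = 2 W$
$\left(\left(-31\right) \left(-260\right) - 24791\right) + M{\left(-38 \right)} = \left(\left(-31\right) \left(-260\right) - 24791\right) + 2 \left(-38\right) = \left(8060 - 24791\right) - 76 = -16731 - 76 = -16807$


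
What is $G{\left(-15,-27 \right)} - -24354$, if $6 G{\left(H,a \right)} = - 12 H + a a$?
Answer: $\frac{49011}{2} \approx 24506.0$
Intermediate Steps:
$G{\left(H,a \right)} = - 2 H + \frac{a^{2}}{6}$ ($G{\left(H,a \right)} = \frac{- 12 H + a a}{6} = \frac{- 12 H + a^{2}}{6} = \frac{a^{2} - 12 H}{6} = - 2 H + \frac{a^{2}}{6}$)
$G{\left(-15,-27 \right)} - -24354 = \left(\left(-2\right) \left(-15\right) + \frac{\left(-27\right)^{2}}{6}\right) - -24354 = \left(30 + \frac{1}{6} \cdot 729\right) + 24354 = \left(30 + \frac{243}{2}\right) + 24354 = \frac{303}{2} + 24354 = \frac{49011}{2}$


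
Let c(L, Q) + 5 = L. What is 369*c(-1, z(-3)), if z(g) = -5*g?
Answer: -2214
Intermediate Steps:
c(L, Q) = -5 + L
369*c(-1, z(-3)) = 369*(-5 - 1) = 369*(-6) = -2214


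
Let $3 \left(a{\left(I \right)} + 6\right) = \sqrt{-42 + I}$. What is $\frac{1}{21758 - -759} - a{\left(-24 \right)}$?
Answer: $\frac{135103}{22517} - \frac{i \sqrt{66}}{3} \approx 6.0 - 2.708 i$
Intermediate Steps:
$a{\left(I \right)} = -6 + \frac{\sqrt{-42 + I}}{3}$
$\frac{1}{21758 - -759} - a{\left(-24 \right)} = \frac{1}{21758 - -759} - \left(-6 + \frac{\sqrt{-42 - 24}}{3}\right) = \frac{1}{21758 + 759} - \left(-6 + \frac{\sqrt{-66}}{3}\right) = \frac{1}{22517} - \left(-6 + \frac{i \sqrt{66}}{3}\right) = \frac{1}{22517} + \left(6 - \frac{i \sqrt{66}}{3}\right) = \frac{135103}{22517} - \frac{i \sqrt{66}}{3}$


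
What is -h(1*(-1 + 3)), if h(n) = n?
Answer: -2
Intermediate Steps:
-h(1*(-1 + 3)) = -(-1 + 3) = -2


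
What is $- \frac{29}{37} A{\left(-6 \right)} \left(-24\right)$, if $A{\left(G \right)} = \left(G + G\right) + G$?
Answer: $- \frac{12528}{37} \approx -338.59$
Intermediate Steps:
$A{\left(G \right)} = 3 G$ ($A{\left(G \right)} = 2 G + G = 3 G$)
$- \frac{29}{37} A{\left(-6 \right)} \left(-24\right) = - \frac{29}{37} \cdot 3 \left(-6\right) \left(-24\right) = \left(-29\right) \frac{1}{37} \left(-18\right) \left(-24\right) = \left(- \frac{29}{37}\right) \left(-18\right) \left(-24\right) = \frac{522}{37} \left(-24\right) = - \frac{12528}{37}$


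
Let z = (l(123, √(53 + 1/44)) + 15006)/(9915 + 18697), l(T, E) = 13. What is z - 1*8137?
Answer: -10121775/1244 ≈ -8136.5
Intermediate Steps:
z = 653/1244 (z = (13 + 15006)/(9915 + 18697) = 15019/28612 = 15019*(1/28612) = 653/1244 ≈ 0.52492)
z - 1*8137 = 653/1244 - 1*8137 = 653/1244 - 8137 = -10121775/1244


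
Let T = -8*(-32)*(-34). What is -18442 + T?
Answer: -27146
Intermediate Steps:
T = -8704 (T = 256*(-34) = -8704)
-18442 + T = -18442 - 8704 = -27146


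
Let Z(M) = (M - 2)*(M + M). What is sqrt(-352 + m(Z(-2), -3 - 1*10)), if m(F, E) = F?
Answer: 4*I*sqrt(21) ≈ 18.33*I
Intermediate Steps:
Z(M) = 2*M*(-2 + M) (Z(M) = (-2 + M)*(2*M) = 2*M*(-2 + M))
sqrt(-352 + m(Z(-2), -3 - 1*10)) = sqrt(-352 + 2*(-2)*(-2 - 2)) = sqrt(-352 + 2*(-2)*(-4)) = sqrt(-352 + 16) = sqrt(-336) = 4*I*sqrt(21)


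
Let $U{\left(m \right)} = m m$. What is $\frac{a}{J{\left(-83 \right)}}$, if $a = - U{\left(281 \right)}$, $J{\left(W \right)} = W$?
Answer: $\frac{78961}{83} \approx 951.34$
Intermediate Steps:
$U{\left(m \right)} = m^{2}$
$a = -78961$ ($a = - 281^{2} = \left(-1\right) 78961 = -78961$)
$\frac{a}{J{\left(-83 \right)}} = - \frac{78961}{-83} = \left(-78961\right) \left(- \frac{1}{83}\right) = \frac{78961}{83}$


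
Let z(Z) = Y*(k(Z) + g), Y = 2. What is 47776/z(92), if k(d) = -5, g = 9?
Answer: 5972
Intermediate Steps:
z(Z) = 8 (z(Z) = 2*(-5 + 9) = 2*4 = 8)
47776/z(92) = 47776/8 = 47776*(⅛) = 5972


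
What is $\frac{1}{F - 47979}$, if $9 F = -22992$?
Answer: $- \frac{3}{151601} \approx -1.9789 \cdot 10^{-5}$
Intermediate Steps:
$F = - \frac{7664}{3}$ ($F = \frac{1}{9} \left(-22992\right) = - \frac{7664}{3} \approx -2554.7$)
$\frac{1}{F - 47979} = \frac{1}{- \frac{7664}{3} - 47979} = \frac{1}{- \frac{151601}{3}} = - \frac{3}{151601}$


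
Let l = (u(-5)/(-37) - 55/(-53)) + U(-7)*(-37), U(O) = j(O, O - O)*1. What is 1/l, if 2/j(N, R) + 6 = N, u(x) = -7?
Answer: 25493/176392 ≈ 0.14452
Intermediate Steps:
j(N, R) = 2/(-6 + N)
U(O) = 2/(-6 + O) (U(O) = (2/(-6 + O))*1 = 2/(-6 + O))
l = 176392/25493 (l = (-7/(-37) - 55/(-53)) + (2/(-6 - 7))*(-37) = (-7*(-1/37) - 55*(-1/53)) + (2/(-13))*(-37) = (7/37 + 55/53) + (2*(-1/13))*(-37) = 2406/1961 - 2/13*(-37) = 2406/1961 + 74/13 = 176392/25493 ≈ 6.9192)
1/l = 1/(176392/25493) = 25493/176392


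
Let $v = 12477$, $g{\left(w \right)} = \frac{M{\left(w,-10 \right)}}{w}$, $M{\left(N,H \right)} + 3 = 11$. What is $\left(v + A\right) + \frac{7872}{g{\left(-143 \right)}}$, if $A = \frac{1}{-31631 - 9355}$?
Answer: $- \frac{5255839711}{40986} \approx -1.2824 \cdot 10^{5}$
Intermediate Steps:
$M{\left(N,H \right)} = 8$ ($M{\left(N,H \right)} = -3 + 11 = 8$)
$g{\left(w \right)} = \frac{8}{w}$
$A = - \frac{1}{40986}$ ($A = \frac{1}{-40986} = - \frac{1}{40986} \approx -2.4399 \cdot 10^{-5}$)
$\left(v + A\right) + \frac{7872}{g{\left(-143 \right)}} = \left(12477 - \frac{1}{40986}\right) + \frac{7872}{8 \frac{1}{-143}} = \frac{511382321}{40986} + \frac{7872}{8 \left(- \frac{1}{143}\right)} = \frac{511382321}{40986} + \frac{7872}{- \frac{8}{143}} = \frac{511382321}{40986} + 7872 \left(- \frac{143}{8}\right) = \frac{511382321}{40986} - 140712 = - \frac{5255839711}{40986}$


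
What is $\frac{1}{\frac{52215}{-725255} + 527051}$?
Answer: $\frac{145051}{76449264158} \approx 1.8973 \cdot 10^{-6}$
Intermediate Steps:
$\frac{1}{\frac{52215}{-725255} + 527051} = \frac{1}{52215 \left(- \frac{1}{725255}\right) + 527051} = \frac{1}{- \frac{10443}{145051} + 527051} = \frac{1}{\frac{76449264158}{145051}} = \frac{145051}{76449264158}$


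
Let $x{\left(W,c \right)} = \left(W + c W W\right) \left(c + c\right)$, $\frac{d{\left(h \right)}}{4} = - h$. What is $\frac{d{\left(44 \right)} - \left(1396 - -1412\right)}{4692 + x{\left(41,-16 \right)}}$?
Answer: $- \frac{746}{216013} \approx -0.0034535$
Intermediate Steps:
$d{\left(h \right)} = - 4 h$ ($d{\left(h \right)} = 4 \left(- h\right) = - 4 h$)
$x{\left(W,c \right)} = 2 c \left(W + c W^{2}\right)$ ($x{\left(W,c \right)} = \left(W + W c W\right) 2 c = \left(W + c W^{2}\right) 2 c = 2 c \left(W + c W^{2}\right)$)
$\frac{d{\left(44 \right)} - \left(1396 - -1412\right)}{4692 + x{\left(41,-16 \right)}} = \frac{\left(-4\right) 44 - \left(1396 - -1412\right)}{4692 + 2 \cdot 41 \left(-16\right) \left(1 + 41 \left(-16\right)\right)} = \frac{-176 - 2808}{4692 + 2 \cdot 41 \left(-16\right) \left(1 - 656\right)} = \frac{-176 - 2808}{4692 + 2 \cdot 41 \left(-16\right) \left(-655\right)} = \frac{-176 - 2808}{4692 + 859360} = - \frac{2984}{864052} = \left(-2984\right) \frac{1}{864052} = - \frac{746}{216013}$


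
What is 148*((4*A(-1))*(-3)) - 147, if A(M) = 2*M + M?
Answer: 5181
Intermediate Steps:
A(M) = 3*M
148*((4*A(-1))*(-3)) - 147 = 148*((4*(3*(-1)))*(-3)) - 147 = 148*((4*(-3))*(-3)) - 147 = 148*(-12*(-3)) - 147 = 148*36 - 147 = 5328 - 147 = 5181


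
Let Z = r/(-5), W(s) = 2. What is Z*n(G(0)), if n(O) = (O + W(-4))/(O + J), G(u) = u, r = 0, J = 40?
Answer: 0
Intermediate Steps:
n(O) = (2 + O)/(40 + O) (n(O) = (O + 2)/(O + 40) = (2 + O)/(40 + O))
Z = 0 (Z = 0/(-5) = 0*(-1/5) = 0)
Z*n(G(0)) = 0*((2 + 0)/(40 + 0)) = 0*(2/40) = 0*((1/40)*2) = 0*(1/20) = 0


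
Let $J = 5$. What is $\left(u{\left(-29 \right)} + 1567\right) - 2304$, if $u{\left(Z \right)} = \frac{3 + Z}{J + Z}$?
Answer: $- \frac{8831}{12} \approx -735.92$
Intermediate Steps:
$u{\left(Z \right)} = \frac{3 + Z}{5 + Z}$
$\left(u{\left(-29 \right)} + 1567\right) - 2304 = \left(\frac{3 - 29}{5 - 29} + 1567\right) - 2304 = \left(\frac{1}{-24} \left(-26\right) + 1567\right) - 2304 = \left(\left(- \frac{1}{24}\right) \left(-26\right) + 1567\right) - 2304 = \left(\frac{13}{12} + 1567\right) - 2304 = \frac{18817}{12} - 2304 = - \frac{8831}{12}$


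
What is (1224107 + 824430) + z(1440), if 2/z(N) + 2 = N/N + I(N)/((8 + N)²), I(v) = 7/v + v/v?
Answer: 6185044037008561/3019252313 ≈ 2.0485e+6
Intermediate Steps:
I(v) = 1 + 7/v (I(v) = 7/v + 1 = 1 + 7/v)
z(N) = 2/(-1 + (7 + N)/(N*(8 + N)²)) (z(N) = 2/(-2 + (N/N + ((7 + N)/N)/((8 + N)²))) = 2/(-2 + (1 + ((7 + N)/N)/(8 + N)²)) = 2/(-2 + (1 + (7 + N)/(N*(8 + N)²))) = 2/(-1 + (7 + N)/(N*(8 + N)²)))
(1224107 + 824430) + z(1440) = (1224107 + 824430) + 2*1440*(8 + 1440)²/(7 + 1440 - 1*1440*(8 + 1440)²) = 2048537 + 2*1440*1448²/(7 + 1440 - 1*1440*1448²) = 2048537 + 2*1440*2096704/(7 + 1440 - 1*1440*2096704) = 2048537 + 2*1440*2096704/(7 + 1440 - 3019253760) = 2048537 + 2*1440*2096704/(-3019252313) = 2048537 + 2*1440*2096704*(-1/3019252313) = 2048537 - 6038507520/3019252313 = 6185044037008561/3019252313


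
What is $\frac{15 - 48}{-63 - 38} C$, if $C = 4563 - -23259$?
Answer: $\frac{918126}{101} \approx 9090.4$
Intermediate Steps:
$C = 27822$ ($C = 4563 + 23259 = 27822$)
$\frac{15 - 48}{-63 - 38} C = \frac{15 - 48}{-63 - 38} \cdot 27822 = - \frac{33}{-101} \cdot 27822 = \left(-33\right) \left(- \frac{1}{101}\right) 27822 = \frac{33}{101} \cdot 27822 = \frac{918126}{101}$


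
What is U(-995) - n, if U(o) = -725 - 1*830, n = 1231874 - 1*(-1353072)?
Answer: -2586501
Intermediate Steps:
n = 2584946 (n = 1231874 + 1353072 = 2584946)
U(o) = -1555 (U(o) = -725 - 830 = -1555)
U(-995) - n = -1555 - 1*2584946 = -1555 - 2584946 = -2586501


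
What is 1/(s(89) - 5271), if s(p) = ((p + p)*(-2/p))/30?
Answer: -15/79067 ≈ -0.00018971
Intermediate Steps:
s(p) = -2/15 (s(p) = ((2*p)*(-2/p))*(1/30) = -4*1/30 = -2/15)
1/(s(89) - 5271) = 1/(-2/15 - 5271) = 1/(-79067/15) = -15/79067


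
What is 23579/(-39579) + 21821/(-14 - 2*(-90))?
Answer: 859739245/6570114 ≈ 130.86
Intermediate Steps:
23579/(-39579) + 21821/(-14 - 2*(-90)) = 23579*(-1/39579) + 21821/(-14 + 180) = -23579/39579 + 21821/166 = 859739245/6570114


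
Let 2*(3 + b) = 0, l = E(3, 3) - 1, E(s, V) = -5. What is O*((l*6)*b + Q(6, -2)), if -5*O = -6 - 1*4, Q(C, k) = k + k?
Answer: 208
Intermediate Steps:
Q(C, k) = 2*k
l = -6 (l = -5 - 1 = -6)
b = -3 (b = -3 + (½)*0 = -3 + 0 = -3)
O = 2 (O = -(-6 - 1*4)/5 = -(-6 - 4)/5 = -⅕*(-10) = 2)
O*((l*6)*b + Q(6, -2)) = 2*(-6*6*(-3) + 2*(-2)) = 2*(-36*(-3) - 4) = 2*(108 - 4) = 2*104 = 208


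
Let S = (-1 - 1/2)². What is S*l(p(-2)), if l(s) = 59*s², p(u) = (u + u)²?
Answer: 33984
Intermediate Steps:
p(u) = 4*u² (p(u) = (2*u)² = 4*u²)
S = 9/4 (S = (-1 - 1*½)² = (-1 - ½)² = (-3/2)² = 9/4 ≈ 2.2500)
S*l(p(-2)) = 9*(59*(4*(-2)²)²)/4 = 9*(59*(4*4)²)/4 = 9*(59*16²)/4 = 9*(59*256)/4 = (9/4)*15104 = 33984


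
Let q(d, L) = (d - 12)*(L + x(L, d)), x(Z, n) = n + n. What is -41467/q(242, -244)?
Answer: -41467/55200 ≈ -0.75121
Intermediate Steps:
x(Z, n) = 2*n
q(d, L) = (-12 + d)*(L + 2*d) (q(d, L) = (d - 12)*(L + 2*d) = (-12 + d)*(L + 2*d))
-41467/q(242, -244) = -41467/(-24*242 - 12*(-244) + 2*242**2 - 244*242) = -41467/(-5808 + 2928 + 2*58564 - 59048) = -41467/(-5808 + 2928 + 117128 - 59048) = -41467/55200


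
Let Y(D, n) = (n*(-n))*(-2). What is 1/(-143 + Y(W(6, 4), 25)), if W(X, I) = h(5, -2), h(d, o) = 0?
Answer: 1/1107 ≈ 0.00090334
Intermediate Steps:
W(X, I) = 0
Y(D, n) = 2*n² (Y(D, n) = -n²*(-2) = 2*n²)
1/(-143 + Y(W(6, 4), 25)) = 1/(-143 + 2*25²) = 1/(-143 + 2*625) = 1/(-143 + 1250) = 1/1107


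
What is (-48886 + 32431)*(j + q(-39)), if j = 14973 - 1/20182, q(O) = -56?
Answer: -4953858264315/20182 ≈ -2.4546e+8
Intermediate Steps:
j = 302185085/20182 (j = 14973 - 1*1/20182 = 14973 - 1/20182 = 302185085/20182 ≈ 14973.)
(-48886 + 32431)*(j + q(-39)) = (-48886 + 32431)*(302185085/20182 - 56) = -16455*301054893/20182 = -4953858264315/20182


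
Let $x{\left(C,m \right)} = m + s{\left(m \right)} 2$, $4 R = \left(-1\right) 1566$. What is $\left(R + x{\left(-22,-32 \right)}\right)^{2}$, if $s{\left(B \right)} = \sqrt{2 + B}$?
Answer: $\frac{716929}{4} - 1694 i \sqrt{30} \approx 1.7923 \cdot 10^{5} - 9278.4 i$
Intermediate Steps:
$R = - \frac{783}{2}$ ($R = \frac{\left(-1\right) 1566}{4} = \frac{1}{4} \left(-1566\right) = - \frac{783}{2} \approx -391.5$)
$x{\left(C,m \right)} = m + 2 \sqrt{2 + m}$ ($x{\left(C,m \right)} = m + \sqrt{2 + m} 2 = m + 2 \sqrt{2 + m}$)
$\left(R + x{\left(-22,-32 \right)}\right)^{2} = \left(- \frac{783}{2} - \left(32 - 2 \sqrt{2 - 32}\right)\right)^{2} = \left(- \frac{783}{2} - \left(32 - 2 \sqrt{-30}\right)\right)^{2} = \left(- \frac{783}{2} - \left(32 - 2 i \sqrt{30}\right)\right)^{2} = \left(- \frac{847}{2} + 2 i \sqrt{30}\right)^{2}$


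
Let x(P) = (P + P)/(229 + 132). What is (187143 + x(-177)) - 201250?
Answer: -5092981/361 ≈ -14108.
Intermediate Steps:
x(P) = 2*P/361 (x(P) = (2*P)/361 = (2*P)*(1/361) = 2*P/361)
(187143 + x(-177)) - 201250 = (187143 + (2/361)*(-177)) - 201250 = (187143 - 354/361) - 201250 = 67558269/361 - 201250 = -5092981/361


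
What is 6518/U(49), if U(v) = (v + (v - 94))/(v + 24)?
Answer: 237907/2 ≈ 1.1895e+5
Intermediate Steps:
U(v) = (-94 + 2*v)/(24 + v) (U(v) = (v + (-94 + v))/(24 + v) = (-94 + 2*v)/(24 + v))
6518/U(49) = 6518/((2*(-47 + 49)/(24 + 49))) = 6518/((2*2/73)) = 6518/((2*(1/73)*2)) = 6518/(4/73) = 6518*(73/4) = 237907/2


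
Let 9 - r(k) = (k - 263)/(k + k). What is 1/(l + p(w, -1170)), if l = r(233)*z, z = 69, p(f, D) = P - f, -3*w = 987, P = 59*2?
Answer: 233/249879 ≈ 0.00093245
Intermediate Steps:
P = 118
w = -329 (w = -1/3*987 = -329)
r(k) = 9 - (-263 + k)/(2*k) (r(k) = 9 - (k - 263)/(k + k) = 9 - (-263 + k)/(2*k))
p(f, D) = 118 - f
l = 145728/233 (l = ((1/2)*(263 + 17*233)/233)*69 = ((1/2)*(1/233)*(263 + 3961))*69 = ((1/2)*(1/233)*4224)*69 = (2112/233)*69 = 145728/233 ≈ 625.44)
1/(l + p(w, -1170)) = 1/(145728/233 + (118 - 1*(-329))) = 1/(145728/233 + (118 + 329)) = 1/(145728/233 + 447) = 1/(249879/233) = 233/249879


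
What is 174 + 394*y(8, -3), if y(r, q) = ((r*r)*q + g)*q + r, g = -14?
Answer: 246818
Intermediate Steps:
y(r, q) = r + q*(-14 + q*r²) (y(r, q) = ((r*r)*q - 14)*q + r = (r²*q - 14)*q + r = (q*r² - 14)*q + r = (-14 + q*r²)*q + r = q*(-14 + q*r²) + r = r + q*(-14 + q*r²))
174 + 394*y(8, -3) = 174 + 394*(8 - 14*(-3) + (-3)²*8²) = 174 + 394*(8 + 42 + 9*64) = 174 + 394*(8 + 42 + 576) = 174 + 394*626 = 174 + 246644 = 246818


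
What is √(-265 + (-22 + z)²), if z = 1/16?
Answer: √55361/16 ≈ 14.706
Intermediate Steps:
z = 1/16 ≈ 0.062500
√(-265 + (-22 + z)²) = √(-265 + (-22 + 1/16)²) = √(-265 + (-351/16)²) = √(-265 + 123201/256) = √(55361/256) = √55361/16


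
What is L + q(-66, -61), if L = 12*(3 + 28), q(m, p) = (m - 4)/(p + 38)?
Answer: 8626/23 ≈ 375.04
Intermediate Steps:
q(m, p) = (-4 + m)/(38 + p)
L = 372 (L = 12*31 = 372)
L + q(-66, -61) = 372 + (-4 - 66)/(38 - 61) = 372 - 70/(-23) = 372 - 1/23*(-70) = 372 + 70/23 = 8626/23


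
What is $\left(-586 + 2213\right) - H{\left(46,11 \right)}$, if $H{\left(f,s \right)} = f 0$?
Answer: $1627$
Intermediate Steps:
$H{\left(f,s \right)} = 0$
$\left(-586 + 2213\right) - H{\left(46,11 \right)} = \left(-586 + 2213\right) - 0 = 1627 + 0 = 1627$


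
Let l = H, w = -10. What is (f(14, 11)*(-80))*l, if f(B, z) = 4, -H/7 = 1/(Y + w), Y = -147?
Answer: -2240/157 ≈ -14.268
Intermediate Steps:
H = 7/157 (H = -7/(-147 - 10) = -7/(-157) = -7*(-1/157) = 7/157 ≈ 0.044586)
l = 7/157 ≈ 0.044586
(f(14, 11)*(-80))*l = (4*(-80))*(7/157) = -320*7/157 = -2240/157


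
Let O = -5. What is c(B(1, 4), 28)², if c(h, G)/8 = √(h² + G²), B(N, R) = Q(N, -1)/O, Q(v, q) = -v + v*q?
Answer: 1254656/25 ≈ 50186.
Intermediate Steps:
Q(v, q) = -v + q*v
B(N, R) = 2*N/5 (B(N, R) = (N*(-1 - 1))/(-5) = (N*(-2))*(-⅕) = -2*N*(-⅕) = 2*N/5)
c(h, G) = 8*√(G² + h²) (c(h, G) = 8*√(h² + G²) = 8*√(G² + h²))
c(B(1, 4), 28)² = (8*√(28² + ((⅖)*1)²))² = (8*√(784 + (⅖)²))² = (8*√(784 + 4/25))² = (8*√(19604/25))² = (8*(26*√29/5))² = (208*√29/5)² = 1254656/25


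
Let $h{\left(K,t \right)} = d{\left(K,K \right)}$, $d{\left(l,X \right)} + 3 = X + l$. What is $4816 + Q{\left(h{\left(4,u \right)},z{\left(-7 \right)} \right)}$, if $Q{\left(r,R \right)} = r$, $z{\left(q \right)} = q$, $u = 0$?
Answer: $4821$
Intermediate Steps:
$d{\left(l,X \right)} = -3 + X + l$ ($d{\left(l,X \right)} = -3 + \left(X + l\right) = -3 + X + l$)
$h{\left(K,t \right)} = -3 + 2 K$ ($h{\left(K,t \right)} = -3 + K + K = -3 + 2 K$)
$4816 + Q{\left(h{\left(4,u \right)},z{\left(-7 \right)} \right)} = 4816 + \left(-3 + 2 \cdot 4\right) = 4816 + \left(-3 + 8\right) = 4816 + 5 = 4821$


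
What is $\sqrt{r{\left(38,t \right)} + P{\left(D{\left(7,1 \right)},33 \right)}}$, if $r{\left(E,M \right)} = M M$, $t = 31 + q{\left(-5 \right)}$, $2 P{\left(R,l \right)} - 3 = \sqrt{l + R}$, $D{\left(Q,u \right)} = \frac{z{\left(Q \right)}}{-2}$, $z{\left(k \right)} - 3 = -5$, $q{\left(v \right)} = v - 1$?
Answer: $\frac{\sqrt{2506 + 2 \sqrt{34}}}{2} \approx 25.088$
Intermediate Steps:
$q{\left(v \right)} = -1 + v$ ($q{\left(v \right)} = v - 1 = -1 + v$)
$z{\left(k \right)} = -2$ ($z{\left(k \right)} = 3 - 5 = -2$)
$D{\left(Q,u \right)} = 1$ ($D{\left(Q,u \right)} = - \frac{2}{-2} = \left(-2\right) \left(- \frac{1}{2}\right) = 1$)
$P{\left(R,l \right)} = \frac{3}{2} + \frac{\sqrt{R + l}}{2}$ ($P{\left(R,l \right)} = \frac{3}{2} + \frac{\sqrt{l + R}}{2} = \frac{3}{2} + \frac{\sqrt{R + l}}{2}$)
$t = 25$ ($t = 31 - 6 = 25$)
$r{\left(E,M \right)} = M^{2}$
$\sqrt{r{\left(38,t \right)} + P{\left(D{\left(7,1 \right)},33 \right)}} = \sqrt{25^{2} + \left(\frac{3}{2} + \frac{\sqrt{1 + 33}}{2}\right)} = \sqrt{625 + \left(\frac{3}{2} + \frac{\sqrt{34}}{2}\right)} = \sqrt{\frac{1253}{2} + \frac{\sqrt{34}}{2}}$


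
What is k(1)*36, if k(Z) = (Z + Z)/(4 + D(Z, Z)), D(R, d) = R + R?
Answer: 12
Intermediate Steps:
D(R, d) = 2*R
k(Z) = 2*Z/(4 + 2*Z) (k(Z) = (Z + Z)/(4 + 2*Z) = (2*Z)/(4 + 2*Z) = 2*Z/(4 + 2*Z))
k(1)*36 = (1/(2 + 1))*36 = (1/3)*36 = (1*(⅓))*36 = (⅓)*36 = 12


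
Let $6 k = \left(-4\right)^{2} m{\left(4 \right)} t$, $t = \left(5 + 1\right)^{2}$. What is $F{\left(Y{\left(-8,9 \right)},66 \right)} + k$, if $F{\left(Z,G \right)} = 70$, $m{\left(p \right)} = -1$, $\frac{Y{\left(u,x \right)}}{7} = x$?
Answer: $-26$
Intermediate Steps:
$Y{\left(u,x \right)} = 7 x$
$t = 36$ ($t = 6^{2} = 36$)
$k = -96$ ($k = \frac{\left(-4\right)^{2} \left(-1\right) 36}{6} = \frac{16 \left(-1\right) 36}{6} = \frac{\left(-16\right) 36}{6} = \frac{1}{6} \left(-576\right) = -96$)
$F{\left(Y{\left(-8,9 \right)},66 \right)} + k = 70 - 96 = -26$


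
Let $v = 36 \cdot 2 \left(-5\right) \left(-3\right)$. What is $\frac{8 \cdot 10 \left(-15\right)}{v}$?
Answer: $- \frac{10}{9} \approx -1.1111$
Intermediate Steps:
$v = 1080$ ($v = 36 \left(\left(-10\right) \left(-3\right)\right) = 36 \cdot 30 = 1080$)
$\frac{8 \cdot 10 \left(-15\right)}{v} = \frac{8 \cdot 10 \left(-15\right)}{1080} = 80 \left(-15\right) \frac{1}{1080} = \left(-1200\right) \frac{1}{1080} = - \frac{10}{9}$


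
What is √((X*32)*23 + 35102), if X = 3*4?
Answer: √43934 ≈ 209.60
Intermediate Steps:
X = 12
√((X*32)*23 + 35102) = √((12*32)*23 + 35102) = √(384*23 + 35102) = √(8832 + 35102) = √43934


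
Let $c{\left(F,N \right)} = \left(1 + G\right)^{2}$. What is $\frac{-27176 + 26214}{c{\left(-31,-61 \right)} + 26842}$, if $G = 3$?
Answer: $- \frac{37}{1033} \approx -0.035818$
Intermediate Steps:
$c{\left(F,N \right)} = 16$ ($c{\left(F,N \right)} = \left(1 + 3\right)^{2} = 4^{2} = 16$)
$\frac{-27176 + 26214}{c{\left(-31,-61 \right)} + 26842} = \frac{-27176 + 26214}{16 + 26842} = - \frac{962}{26858} = \left(-962\right) \frac{1}{26858} = - \frac{37}{1033}$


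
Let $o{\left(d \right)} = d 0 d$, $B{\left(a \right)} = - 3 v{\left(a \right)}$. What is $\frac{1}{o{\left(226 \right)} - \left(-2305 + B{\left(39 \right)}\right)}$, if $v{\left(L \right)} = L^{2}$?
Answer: $\frac{1}{6868} \approx 0.0001456$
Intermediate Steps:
$B{\left(a \right)} = - 3 a^{2}$
$o{\left(d \right)} = 0$ ($o{\left(d \right)} = 0 d = 0$)
$\frac{1}{o{\left(226 \right)} - \left(-2305 + B{\left(39 \right)}\right)} = \frac{1}{0 - \left(-2305 - 3 \cdot 39^{2}\right)} = \frac{1}{0 - \left(-2305 - 4563\right)} = \frac{1}{0 + \left(2305 - -4563\right)} = \frac{1}{0 + \left(2305 + 4563\right)} = \frac{1}{0 + 6868} = \frac{1}{6868}$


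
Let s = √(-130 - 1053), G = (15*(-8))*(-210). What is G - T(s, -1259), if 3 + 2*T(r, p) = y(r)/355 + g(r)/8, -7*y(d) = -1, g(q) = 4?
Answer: 250500423/9940 ≈ 25201.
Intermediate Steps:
G = 25200 (G = -120*(-210) = 25200)
s = 13*I*√7 (s = √(-1183) = 13*I*√7 ≈ 34.395*I)
y(d) = ⅐ (y(d) = -⅐*(-1) = ⅐)
T(r, p) = -12423/9940 (T(r, p) = -3/2 + ((⅐)/355 + 4/8)/2 = -3/2 + ((⅐)*(1/355) + 4*(⅛))/2 = -3/2 + (1/2485 + ½)/2 = -3/2 + (½)*(2487/4970) = -3/2 + 2487/9940 = -12423/9940)
G - T(s, -1259) = 25200 - 1*(-12423/9940) = 25200 + 12423/9940 = 250500423/9940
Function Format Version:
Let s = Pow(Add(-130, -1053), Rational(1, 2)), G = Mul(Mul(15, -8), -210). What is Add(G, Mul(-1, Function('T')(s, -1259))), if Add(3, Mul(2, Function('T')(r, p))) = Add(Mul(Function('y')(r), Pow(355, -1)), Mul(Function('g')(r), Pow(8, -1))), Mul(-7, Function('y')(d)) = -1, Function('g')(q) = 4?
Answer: Rational(250500423, 9940) ≈ 25201.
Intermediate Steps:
G = 25200 (G = Mul(-120, -210) = 25200)
s = Mul(13, I, Pow(7, Rational(1, 2))) (s = Pow(-1183, Rational(1, 2)) = Mul(13, I, Pow(7, Rational(1, 2))) ≈ Mul(34.395, I))
Function('y')(d) = Rational(1, 7) (Function('y')(d) = Mul(Rational(-1, 7), -1) = Rational(1, 7))
Function('T')(r, p) = Rational(-12423, 9940) (Function('T')(r, p) = Add(Rational(-3, 2), Mul(Rational(1, 2), Add(Mul(Rational(1, 7), Pow(355, -1)), Mul(4, Pow(8, -1))))) = Add(Rational(-3, 2), Mul(Rational(1, 2), Add(Mul(Rational(1, 7), Rational(1, 355)), Mul(4, Rational(1, 8))))) = Add(Rational(-3, 2), Mul(Rational(1, 2), Add(Rational(1, 2485), Rational(1, 2)))) = Add(Rational(-3, 2), Mul(Rational(1, 2), Rational(2487, 4970))) = Add(Rational(-3, 2), Rational(2487, 9940)) = Rational(-12423, 9940))
Add(G, Mul(-1, Function('T')(s, -1259))) = Add(25200, Mul(-1, Rational(-12423, 9940))) = Add(25200, Rational(12423, 9940)) = Rational(250500423, 9940)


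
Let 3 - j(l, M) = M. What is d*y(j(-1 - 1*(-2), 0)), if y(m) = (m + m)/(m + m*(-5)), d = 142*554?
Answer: -39334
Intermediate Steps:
j(l, M) = 3 - M
d = 78668
y(m) = -½ (y(m) = (2*m)/(m - 5*m) = (2*m)/((-4*m)) = (2*m)*(-1/(4*m)) = -½)
d*y(j(-1 - 1*(-2), 0)) = 78668*(-½) = -39334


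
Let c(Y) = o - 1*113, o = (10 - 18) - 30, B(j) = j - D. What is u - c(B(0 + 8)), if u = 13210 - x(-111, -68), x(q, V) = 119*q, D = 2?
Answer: 26570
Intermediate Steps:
B(j) = -2 + j (B(j) = j - 1*2 = j - 2 = -2 + j)
o = -38 (o = -8 - 30 = -38)
c(Y) = -151 (c(Y) = -38 - 1*113 = -38 - 113 = -151)
u = 26419 (u = 13210 - 119*(-111) = 13210 - 1*(-13209) = 13210 + 13209 = 26419)
u - c(B(0 + 8)) = 26419 - 1*(-151) = 26419 + 151 = 26570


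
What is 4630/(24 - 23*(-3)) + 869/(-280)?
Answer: 1215583/26040 ≈ 46.681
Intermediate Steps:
4630/(24 - 23*(-3)) + 869/(-280) = 4630/(24 + 69) + 869*(-1/280) = 4630/93 - 869/280 = 1215583/26040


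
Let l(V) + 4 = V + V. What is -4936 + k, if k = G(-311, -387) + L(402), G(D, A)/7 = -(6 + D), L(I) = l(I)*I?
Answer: 318799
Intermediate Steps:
l(V) = -4 + 2*V (l(V) = -4 + (V + V) = -4 + 2*V)
L(I) = I*(-4 + 2*I) (L(I) = (-4 + 2*I)*I = I*(-4 + 2*I))
G(D, A) = -42 - 7*D (G(D, A) = 7*(-(6 + D)) = 7*(-6 - D) = -42 - 7*D)
k = 323735 (k = (-42 - 7*(-311)) + 2*402*(-2 + 402) = (-42 + 2177) + 2*402*400 = 2135 + 321600 = 323735)
-4936 + k = -4936 + 323735 = 318799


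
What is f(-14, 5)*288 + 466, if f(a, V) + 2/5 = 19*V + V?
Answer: 145754/5 ≈ 29151.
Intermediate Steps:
f(a, V) = -⅖ + 20*V (f(a, V) = -⅖ + (19*V + V) = -⅖ + 20*V)
f(-14, 5)*288 + 466 = (-⅖ + 20*5)*288 + 466 = (-⅖ + 100)*288 + 466 = (498/5)*288 + 466 = 143424/5 + 466 = 145754/5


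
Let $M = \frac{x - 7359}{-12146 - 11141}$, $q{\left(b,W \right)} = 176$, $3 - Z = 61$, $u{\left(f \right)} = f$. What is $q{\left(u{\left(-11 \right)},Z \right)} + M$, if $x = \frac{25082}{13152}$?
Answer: $\frac{27000195155}{153135312} \approx 176.32$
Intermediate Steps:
$x = \frac{12541}{6576}$ ($x = 25082 \cdot \frac{1}{13152} = \frac{12541}{6576} \approx 1.9071$)
$Z = -58$ ($Z = 3 - 61 = -58$)
$M = \frac{48380243}{153135312}$ ($M = \frac{\frac{12541}{6576} - 7359}{-12146 - 11141} = - \frac{48380243}{6576 \left(-23287\right)} = \left(- \frac{48380243}{6576}\right) \left(- \frac{1}{23287}\right) = \frac{48380243}{153135312} \approx 0.31593$)
$q{\left(u{\left(-11 \right)},Z \right)} + M = 176 + \frac{48380243}{153135312} = \frac{27000195155}{153135312}$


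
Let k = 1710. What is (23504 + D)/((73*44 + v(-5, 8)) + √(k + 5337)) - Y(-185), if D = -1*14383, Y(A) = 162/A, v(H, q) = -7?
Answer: 7070995361/1899020930 - 82089*√87/10264978 ≈ 3.6489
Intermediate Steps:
D = -14383
(23504 + D)/((73*44 + v(-5, 8)) + √(k + 5337)) - Y(-185) = (23504 - 14383)/((73*44 - 7) + √(1710 + 5337)) - 162/(-185) = 9121/((3212 - 7) + √7047) - 162*(-1)/185 = 9121/(3205 + 9*√87) - 1*(-162/185) = 9121/(3205 + 9*√87) + 162/185 = 162/185 + 9121/(3205 + 9*√87)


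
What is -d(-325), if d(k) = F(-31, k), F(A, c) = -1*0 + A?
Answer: 31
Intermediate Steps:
F(A, c) = A (F(A, c) = 0 + A = A)
d(k) = -31
-d(-325) = -1*(-31) = 31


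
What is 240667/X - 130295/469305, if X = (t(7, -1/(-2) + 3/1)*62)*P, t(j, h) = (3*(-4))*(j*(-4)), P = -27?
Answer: -591214201/837991008 ≈ -0.70551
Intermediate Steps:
t(j, h) = 48*j (t(j, h) = -(-48)*j = 48*j)
X = -562464 (X = ((48*7)*62)*(-27) = (336*62)*(-27) = 20832*(-27) = -562464)
240667/X - 130295/469305 = 240667/(-562464) - 130295/469305 = 240667*(-1/562464) - 130295*1/469305 = -34381/80352 - 26059/93861 = -591214201/837991008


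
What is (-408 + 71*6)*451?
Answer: 8118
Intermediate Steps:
(-408 + 71*6)*451 = (-408 + 426)*451 = 18*451 = 8118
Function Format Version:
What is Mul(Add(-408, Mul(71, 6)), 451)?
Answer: 8118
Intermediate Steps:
Mul(Add(-408, Mul(71, 6)), 451) = Mul(Add(-408, 426), 451) = Mul(18, 451) = 8118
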